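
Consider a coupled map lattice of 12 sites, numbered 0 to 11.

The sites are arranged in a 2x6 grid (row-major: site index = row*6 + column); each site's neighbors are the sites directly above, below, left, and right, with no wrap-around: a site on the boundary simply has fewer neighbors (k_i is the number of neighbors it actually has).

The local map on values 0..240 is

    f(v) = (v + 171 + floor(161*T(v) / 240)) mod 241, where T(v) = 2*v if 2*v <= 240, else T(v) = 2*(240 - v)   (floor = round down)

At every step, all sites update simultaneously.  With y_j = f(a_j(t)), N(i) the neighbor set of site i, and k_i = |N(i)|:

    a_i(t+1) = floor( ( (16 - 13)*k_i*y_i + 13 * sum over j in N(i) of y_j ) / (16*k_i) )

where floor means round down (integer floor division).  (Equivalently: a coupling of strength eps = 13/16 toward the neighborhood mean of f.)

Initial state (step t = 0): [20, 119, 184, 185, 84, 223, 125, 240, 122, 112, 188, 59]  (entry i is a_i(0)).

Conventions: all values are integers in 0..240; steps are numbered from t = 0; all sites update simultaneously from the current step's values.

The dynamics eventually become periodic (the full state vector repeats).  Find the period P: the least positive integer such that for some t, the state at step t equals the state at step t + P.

Simulating step by step:
t=0: [20, 119, 184, 185, 84, 223, 125, 240, 122, 112, 188, 59]
t=1: [210, 195, 199, 172, 172, 111, 196, 201, 188, 194, 139, 159]
t=2: [184, 182, 187, 188, 194, 193, 182, 185, 184, 192, 193, 196]
t=3: [189, 188, 188, 186, 186, 185, 188, 188, 187, 187, 185, 185]
t=4: [187, 187, 187, 187, 188, 188, 187, 187, 187, 188, 188, 188]
t=5: [188, 188, 188, 187, 187, 187, 188, 188, 187, 187, 187, 187]
t=6: [187, 187, 187, 187, 188, 188, 187, 187, 187, 188, 188, 188]

Answer: 2
Key observation: The state at step 4, [187, 187, 187, 187, 188, 188, 187, 187, 187, 188, 188, 188], reappears at step 6 — and no state repeats earlier — so the cycle the system enters has period 2.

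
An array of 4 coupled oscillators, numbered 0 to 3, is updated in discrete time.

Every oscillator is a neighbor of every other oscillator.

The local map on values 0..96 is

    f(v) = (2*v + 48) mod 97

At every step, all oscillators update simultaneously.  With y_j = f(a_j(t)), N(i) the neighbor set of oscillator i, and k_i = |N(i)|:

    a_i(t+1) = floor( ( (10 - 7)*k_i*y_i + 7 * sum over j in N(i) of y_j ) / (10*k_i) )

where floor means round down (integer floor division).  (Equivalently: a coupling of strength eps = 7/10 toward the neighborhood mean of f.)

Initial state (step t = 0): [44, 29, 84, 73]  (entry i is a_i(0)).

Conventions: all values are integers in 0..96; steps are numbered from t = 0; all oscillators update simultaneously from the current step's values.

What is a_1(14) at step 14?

Answer: a_1(14) = 74

Derivation:
t=0: [44, 29, 84, 73]
t=1: [18, 16, 17, 16]
t=2: [81, 81, 81, 81]
t=3: [16, 16, 16, 16]
t=4: [80, 80, 80, 80]
t=5: [14, 14, 14, 14]
t=6: [76, 76, 76, 76]
t=7: [6, 6, 6, 6]
t=8: [60, 60, 60, 60]
t=9: [71, 71, 71, 71]
t=10: [93, 93, 93, 93]
t=11: [40, 40, 40, 40]
t=12: [31, 31, 31, 31]
t=13: [13, 13, 13, 13]
t=14: [74, 74, 74, 74]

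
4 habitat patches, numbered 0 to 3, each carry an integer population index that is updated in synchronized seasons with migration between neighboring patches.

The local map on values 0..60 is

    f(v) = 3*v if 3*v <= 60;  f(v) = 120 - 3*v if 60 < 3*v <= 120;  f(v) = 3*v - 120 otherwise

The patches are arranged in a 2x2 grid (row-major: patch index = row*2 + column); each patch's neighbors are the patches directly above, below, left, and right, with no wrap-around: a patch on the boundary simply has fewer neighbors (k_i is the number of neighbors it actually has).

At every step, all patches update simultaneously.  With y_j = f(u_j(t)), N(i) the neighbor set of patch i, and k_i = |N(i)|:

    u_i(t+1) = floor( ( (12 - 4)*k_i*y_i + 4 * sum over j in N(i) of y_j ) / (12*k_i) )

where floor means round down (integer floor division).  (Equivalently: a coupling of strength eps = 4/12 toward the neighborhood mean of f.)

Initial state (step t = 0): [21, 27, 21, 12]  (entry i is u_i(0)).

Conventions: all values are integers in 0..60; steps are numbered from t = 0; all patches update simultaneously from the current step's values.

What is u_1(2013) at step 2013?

Answer: u_1(2013) = 36
Key observation: The state at step 10, [36, 24, 24, 36], reappears at step 12: the system is in a cycle of period 2 from step 10 on.  Therefore the state at step 2013 equals the state at step 10 + ((2013 - 10) mod 2) = 11, which is [24, 36, 36, 24].

Derivation:
t=0: [21, 27, 21, 12]
t=1: [54, 41, 53, 40]
t=2: [35, 9, 33, 7]
t=3: [18, 24, 20, 22]
t=4: [54, 50, 58, 54]
t=5: [42, 34, 50, 42]
t=6: [12, 14, 22, 12]
t=7: [40, 40, 48, 40]
t=8: [4, 0, 16, 4]
t=9: [16, 4, 36, 16]
t=10: [36, 24, 24, 36]
t=11: [24, 36, 36, 24]
t=12: [36, 24, 24, 36]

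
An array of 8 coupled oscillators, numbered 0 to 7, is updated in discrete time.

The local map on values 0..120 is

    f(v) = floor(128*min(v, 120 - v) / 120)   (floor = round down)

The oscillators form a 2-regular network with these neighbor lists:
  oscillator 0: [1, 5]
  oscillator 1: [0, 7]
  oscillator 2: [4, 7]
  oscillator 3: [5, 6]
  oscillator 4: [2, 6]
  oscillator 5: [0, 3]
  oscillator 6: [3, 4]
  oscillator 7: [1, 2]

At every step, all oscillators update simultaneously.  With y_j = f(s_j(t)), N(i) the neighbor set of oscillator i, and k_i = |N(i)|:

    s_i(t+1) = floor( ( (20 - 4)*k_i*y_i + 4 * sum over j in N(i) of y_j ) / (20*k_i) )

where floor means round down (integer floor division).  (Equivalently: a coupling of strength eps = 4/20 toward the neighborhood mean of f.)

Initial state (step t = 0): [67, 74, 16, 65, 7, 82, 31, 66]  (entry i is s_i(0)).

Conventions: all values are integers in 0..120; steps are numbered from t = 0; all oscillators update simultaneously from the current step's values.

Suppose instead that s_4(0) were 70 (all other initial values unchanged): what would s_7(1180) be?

Simulating step by step:
t=0: [67, 74, 16, 65, 70, 82, 31, 66]
t=1: [53, 50, 24, 53, 47, 43, 37, 52]
t=2: [54, 53, 30, 53, 46, 47, 41, 51]
t=3: [56, 55, 35, 54, 46, 51, 44, 52]
t=4: [58, 57, 40, 55, 47, 54, 47, 53]
t=5: [60, 59, 44, 57, 49, 57, 50, 55]
t=6: [63, 61, 47, 59, 51, 60, 53, 57]
t=7: [60, 61, 51, 61, 53, 63, 56, 59]
t=8: [63, 62, 55, 61, 56, 60, 59, 61]
t=9: [60, 61, 58, 62, 59, 63, 61, 61]
t=10: [63, 62, 61, 61, 61, 60, 61, 61]
t=11: [60, 61, 62, 62, 62, 63, 62, 61]
t=12: [63, 62, 61, 60, 61, 60, 61, 61]
t=13: [60, 61, 62, 63, 62, 63, 62, 61]
t=14: [63, 62, 61, 60, 61, 60, 60, 61]
t=15: [60, 61, 62, 64, 62, 63, 63, 61]
t=16: [63, 62, 61, 59, 60, 60, 60, 61]
t=17: [60, 61, 62, 62, 63, 63, 63, 61]
t=18: [63, 62, 61, 60, 60, 60, 60, 61]
t=19: [60, 61, 62, 64, 63, 63, 64, 61]
t=20: [63, 62, 61, 59, 60, 60, 59, 61]
t=21: [60, 61, 62, 62, 63, 63, 62, 61]
t=22: [63, 62, 61, 60, 60, 60, 60, 61]

Answer: s_7(1180) = 61
Key observation: The state at step 18, [63, 62, 61, 60, 60, 60, 60, 61], reappears at step 22: the system is in a cycle of period 4 from step 18 on.  Therefore the state at step 1180 equals the state at step 18 + ((1180 - 18) mod 4) = 20, which is [63, 62, 61, 59, 60, 60, 59, 61].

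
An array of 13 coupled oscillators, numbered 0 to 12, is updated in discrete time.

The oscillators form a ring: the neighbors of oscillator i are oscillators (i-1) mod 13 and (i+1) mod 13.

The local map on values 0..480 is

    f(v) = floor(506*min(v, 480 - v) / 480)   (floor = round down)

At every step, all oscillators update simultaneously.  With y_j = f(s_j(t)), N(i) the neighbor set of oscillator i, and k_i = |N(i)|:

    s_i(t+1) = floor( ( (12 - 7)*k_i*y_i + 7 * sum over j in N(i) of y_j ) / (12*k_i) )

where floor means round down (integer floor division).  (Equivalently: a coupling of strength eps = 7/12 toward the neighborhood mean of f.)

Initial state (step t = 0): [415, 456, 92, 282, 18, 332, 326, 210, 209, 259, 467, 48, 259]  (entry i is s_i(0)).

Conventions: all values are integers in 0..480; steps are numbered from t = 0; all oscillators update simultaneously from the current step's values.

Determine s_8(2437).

Simulating step by step:
t=0: [415, 456, 92, 282, 18, 332, 326, 210, 209, 259, 467, 48, 259]
t=1: [103, 58, 107, 119, 113, 117, 177, 203, 223, 164, 87, 92, 131]
t=2: [103, 89, 100, 119, 121, 140, 175, 211, 210, 166, 116, 106, 117]
t=3: [108, 100, 107, 119, 132, 151, 184, 210, 207, 172, 133, 117, 115]
t=4: [113, 109, 113, 125, 140, 163, 191, 211, 208, 179, 147, 127, 119]
t=5: [119, 116, 121, 132, 149, 172, 198, 215, 210, 187, 157, 136, 125]
t=6: [125, 124, 129, 140, 158, 181, 205, 219, 215, 194, 167, 145, 132]
t=7: [133, 131, 137, 149, 167, 190, 212, 224, 220, 202, 177, 155, 140]
t=8: [141, 140, 146, 158, 177, 199, 220, 230, 226, 209, 186, 165, 149]
t=9: [150, 149, 155, 168, 186, 208, 227, 237, 233, 218, 196, 175, 159]
t=10: [160, 159, 165, 178, 197, 218, 236, 244, 241, 226, 206, 185, 169]
t=11: [170, 169, 175, 188, 207, 228, 242, 248, 246, 235, 216, 196, 180]
t=12: [181, 180, 186, 199, 218, 236, 245, 246, 245, 240, 226, 207, 191]
t=13: [192, 191, 197, 211, 228, 242, 247, 246, 248, 246, 236, 218, 202]
t=14: [204, 203, 209, 222, 237, 245, 246, 245, 245, 246, 241, 229, 214]
t=15: [217, 215, 222, 234, 244, 247, 246, 246, 246, 247, 246, 239, 226]
t=16: [230, 228, 235, 243, 246, 246, 245, 246, 245, 245, 247, 245, 238]
t=17: [243, 242, 245, 247, 246, 246, 246, 246, 246, 246, 246, 247, 246]
t=18: [248, 248, 247, 245, 245, 246, 246, 246, 246, 246, 245, 245, 246]
t=19: [244, 244, 245, 246, 246, 246, 246, 246, 246, 246, 246, 246, 245]
t=20: [247, 247, 247, 246, 246, 246, 246, 246, 246, 246, 246, 246, 247]
t=21: [245, 245, 245, 245, 246, 246, 246, 246, 246, 246, 246, 245, 245]
t=22: [247, 247, 247, 246, 246, 246, 246, 246, 246, 246, 246, 246, 247]

Answer: s_8(2437) = 246
Key observation: The state at step 20, [247, 247, 247, 246, 246, 246, 246, 246, 246, 246, 246, 246, 247], reappears at step 22: the system is in a cycle of period 2 from step 20 on.  Therefore the state at step 2437 equals the state at step 20 + ((2437 - 20) mod 2) = 21, which is [245, 245, 245, 245, 246, 246, 246, 246, 246, 246, 246, 245, 245].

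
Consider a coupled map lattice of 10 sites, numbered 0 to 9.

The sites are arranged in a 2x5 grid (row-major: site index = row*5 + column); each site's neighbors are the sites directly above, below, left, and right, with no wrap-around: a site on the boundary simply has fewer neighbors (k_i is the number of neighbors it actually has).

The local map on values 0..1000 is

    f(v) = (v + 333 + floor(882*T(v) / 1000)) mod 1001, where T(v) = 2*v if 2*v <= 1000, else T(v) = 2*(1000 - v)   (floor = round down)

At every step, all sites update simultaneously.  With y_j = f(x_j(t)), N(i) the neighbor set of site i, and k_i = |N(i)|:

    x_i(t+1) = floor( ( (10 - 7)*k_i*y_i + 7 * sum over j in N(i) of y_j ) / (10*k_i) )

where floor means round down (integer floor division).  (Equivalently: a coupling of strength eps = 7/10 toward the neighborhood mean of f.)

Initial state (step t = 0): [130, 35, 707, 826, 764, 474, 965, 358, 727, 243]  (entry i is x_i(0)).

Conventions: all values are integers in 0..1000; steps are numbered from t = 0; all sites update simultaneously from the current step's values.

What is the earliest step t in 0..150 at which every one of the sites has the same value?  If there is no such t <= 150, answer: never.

Simulating step by step:
t=0: [130, 35, 707, 826, 764, 474, 965, 358, 727, 243]  (not all equal)
t=1: [582, 503, 449, 514, 317, 560, 432, 435, 345, 369]  (not all equal)
t=2: [677, 621, 626, 459, 431, 612, 604, 483, 456, 277]  (not all equal)
t=3: [610, 613, 625, 584, 400, 612, 637, 630, 495, 419]  (not all equal)
t=4: [627, 621, 626, 604, 529, 621, 618, 633, 619, 544]  (not all equal)
t=5: [619, 619, 620, 640, 667, 619, 619, 618, 636, 663]  (not all equal)
t=6: [623, 622, 618, 606, 594, 623, 623, 619, 607, 595]  (not all equal)
t=7: [620, 620, 624, 632, 638, 620, 620, 624, 632, 638]  (not all equal)
t=8: [622, 621, 618, 613, 609, 622, 621, 618, 613, 609]  (not all equal)
t=9: [620, 621, 623, 626, 628, 620, 621, 623, 626, 628]  (not all equal)
t=10: [621, 621, 619, 617, 616, 621, 621, 619, 617, 616]  (not all equal)
t=11: [621, 621, 622, 624, 624, 621, 621, 622, 624, 624]  (not all equal)
t=12: [621, 620, 620, 619, 619, 621, 620, 620, 619, 619]  (not all equal)
t=13: [621, 621, 622, 622, 623, 621, 621, 622, 622, 623]  (not all equal)
t=14: [621, 620, 620, 620, 620, 621, 620, 620, 620, 620]  (not all equal)
t=15: [621, 621, 622, 622, 622, 621, 621, 622, 622, 622]  (not all equal)
t=16: [621, 620, 620, 620, 620, 621, 620, 620, 620, 620]  (not all equal)

Answer: never
Key observation: The state at step 14 reappears at step 16 — the system is in a cycle of period 2 from step 14 on.  No step 0..16 is synchronized, and the cycle repeats forever, so no step up to 150 (or ever) has all sites equal.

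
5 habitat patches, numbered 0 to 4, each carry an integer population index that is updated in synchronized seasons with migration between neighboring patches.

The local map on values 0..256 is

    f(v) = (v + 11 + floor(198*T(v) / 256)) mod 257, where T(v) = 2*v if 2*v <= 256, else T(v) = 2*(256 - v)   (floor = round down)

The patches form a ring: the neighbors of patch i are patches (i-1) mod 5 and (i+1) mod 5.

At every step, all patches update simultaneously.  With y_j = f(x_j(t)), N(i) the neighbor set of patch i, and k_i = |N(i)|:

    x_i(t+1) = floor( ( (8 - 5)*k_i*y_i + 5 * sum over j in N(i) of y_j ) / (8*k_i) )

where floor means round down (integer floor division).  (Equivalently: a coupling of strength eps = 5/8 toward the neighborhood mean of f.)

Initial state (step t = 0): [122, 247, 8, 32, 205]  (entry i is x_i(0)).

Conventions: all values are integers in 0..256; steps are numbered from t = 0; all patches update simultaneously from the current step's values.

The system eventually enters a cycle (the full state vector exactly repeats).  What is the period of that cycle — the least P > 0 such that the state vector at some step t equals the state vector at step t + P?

Simulating step by step:
t=0: [122, 247, 8, 32, 205]
t=1: [39, 34, 44, 55, 62]
t=2: [124, 109, 123, 147, 144]
t=3: [57, 54, 56, 69, 69]
t=4: [162, 152, 161, 175, 176]
t=5: [60, 62, 60, 55, 55]
t=6: [160, 164, 160, 154, 154]
t=7: [62, 61, 62, 64, 64]
t=8: [169, 167, 169, 172, 172]
t=9: [56, 57, 56, 55, 55]
t=10: [153, 154, 153, 151, 151]
t=11: [66, 65, 66, 66, 66]
t=12: [178, 177, 178, 179, 179]
t=13: [52, 52, 52, 52, 52]
t=14: [143, 143, 143, 143, 143]
t=15: [71, 71, 71, 71, 71]
t=16: [191, 191, 191, 191, 191]
t=17: [45, 45, 45, 45, 45]
t=18: [125, 125, 125, 125, 125]
t=19: [72, 72, 72, 72, 72]
t=20: [194, 194, 194, 194, 194]
t=21: [43, 43, 43, 43, 43]
t=22: [120, 120, 120, 120, 120]
t=23: [59, 59, 59, 59, 59]
t=24: [161, 161, 161, 161, 161]
t=25: [61, 61, 61, 61, 61]
t=26: [166, 166, 166, 166, 166]
t=27: [59, 59, 59, 59, 59]

Answer: 4
Key observation: The state at step 23, [59, 59, 59, 59, 59], reappears at step 27 — and no state repeats earlier — so the cycle the system enters has period 4.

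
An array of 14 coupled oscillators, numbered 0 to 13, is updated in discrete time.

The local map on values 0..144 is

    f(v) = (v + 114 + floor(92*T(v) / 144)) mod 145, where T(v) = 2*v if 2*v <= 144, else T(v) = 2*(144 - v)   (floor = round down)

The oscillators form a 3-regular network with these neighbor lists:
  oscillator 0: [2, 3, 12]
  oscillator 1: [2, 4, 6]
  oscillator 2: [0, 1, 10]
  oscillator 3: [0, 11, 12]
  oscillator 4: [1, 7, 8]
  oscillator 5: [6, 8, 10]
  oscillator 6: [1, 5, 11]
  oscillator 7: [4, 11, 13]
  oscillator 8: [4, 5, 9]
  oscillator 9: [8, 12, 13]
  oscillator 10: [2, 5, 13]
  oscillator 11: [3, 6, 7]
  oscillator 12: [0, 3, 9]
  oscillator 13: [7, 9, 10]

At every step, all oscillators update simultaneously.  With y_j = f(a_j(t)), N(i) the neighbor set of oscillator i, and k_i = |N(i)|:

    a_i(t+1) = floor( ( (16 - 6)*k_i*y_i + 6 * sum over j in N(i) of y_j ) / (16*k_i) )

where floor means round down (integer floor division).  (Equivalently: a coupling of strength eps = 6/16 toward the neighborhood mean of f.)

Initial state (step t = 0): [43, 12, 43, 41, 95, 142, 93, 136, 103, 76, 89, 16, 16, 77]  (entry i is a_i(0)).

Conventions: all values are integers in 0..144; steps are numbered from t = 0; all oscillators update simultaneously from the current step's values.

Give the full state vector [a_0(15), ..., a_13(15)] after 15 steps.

Simulating step by step:
t=0: [43, 12, 43, 41, 95, 142, 93, 136, 103, 76, 89, 16, 16, 77]
t=1: [57, 128, 83, 48, 126, 118, 111, 104, 123, 114, 118, 41, 35, 128]
t=2: [93, 119, 122, 74, 118, 120, 113, 114, 118, 111, 120, 79, 67, 118]
t=3: [125, 119, 120, 129, 120, 119, 121, 122, 120, 121, 119, 128, 123, 120]
t=4: [118, 119, 118, 117, 119, 119, 118, 118, 119, 118, 119, 117, 118, 119]
t=5: [120, 119, 119, 120, 119, 119, 119, 119, 119, 119, 119, 120, 120, 119]
t=6: [119, 119, 119, 119, 119, 119, 119, 119, 119, 119, 119, 119, 119, 119]
t=7: [119, 119, 119, 119, 119, 119, 119, 119, 119, 119, 119, 119, 119, 119]
t=8: [119, 119, 119, 119, 119, 119, 119, 119, 119, 119, 119, 119, 119, 119]
t=9: [119, 119, 119, 119, 119, 119, 119, 119, 119, 119, 119, 119, 119, 119]
t=10: [119, 119, 119, 119, 119, 119, 119, 119, 119, 119, 119, 119, 119, 119]
t=11: [119, 119, 119, 119, 119, 119, 119, 119, 119, 119, 119, 119, 119, 119]
t=12: [119, 119, 119, 119, 119, 119, 119, 119, 119, 119, 119, 119, 119, 119]
t=13: [119, 119, 119, 119, 119, 119, 119, 119, 119, 119, 119, 119, 119, 119]
t=14: [119, 119, 119, 119, 119, 119, 119, 119, 119, 119, 119, 119, 119, 119]
t=15: [119, 119, 119, 119, 119, 119, 119, 119, 119, 119, 119, 119, 119, 119]

Answer: [119, 119, 119, 119, 119, 119, 119, 119, 119, 119, 119, 119, 119, 119]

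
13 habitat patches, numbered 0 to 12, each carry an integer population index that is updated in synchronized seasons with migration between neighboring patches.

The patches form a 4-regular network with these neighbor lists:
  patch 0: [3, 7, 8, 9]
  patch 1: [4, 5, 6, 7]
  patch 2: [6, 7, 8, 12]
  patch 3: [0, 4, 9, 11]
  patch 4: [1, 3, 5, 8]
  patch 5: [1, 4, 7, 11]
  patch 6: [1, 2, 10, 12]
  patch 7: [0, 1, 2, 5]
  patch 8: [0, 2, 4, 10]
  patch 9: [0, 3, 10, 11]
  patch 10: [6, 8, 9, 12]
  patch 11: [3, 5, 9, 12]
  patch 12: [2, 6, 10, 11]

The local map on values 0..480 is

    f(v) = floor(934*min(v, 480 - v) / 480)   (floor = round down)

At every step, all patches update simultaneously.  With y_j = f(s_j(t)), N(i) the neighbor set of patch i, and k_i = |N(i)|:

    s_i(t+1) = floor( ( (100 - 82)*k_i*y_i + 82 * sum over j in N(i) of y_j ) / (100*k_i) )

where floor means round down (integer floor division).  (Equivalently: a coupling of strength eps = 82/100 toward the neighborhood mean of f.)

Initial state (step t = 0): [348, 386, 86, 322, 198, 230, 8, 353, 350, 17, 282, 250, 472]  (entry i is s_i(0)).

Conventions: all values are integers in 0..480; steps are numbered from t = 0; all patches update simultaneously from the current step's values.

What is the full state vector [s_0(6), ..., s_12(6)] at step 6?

Answer: [228, 197, 198, 239, 207, 209, 199, 205, 209, 242, 213, 233, 212]

Derivation:
t=0: [348, 386, 86, 322, 198, 230, 8, 353, 350, 17, 282, 250, 472]
t=1: [218, 257, 138, 285, 312, 338, 156, 260, 289, 291, 133, 244, 210]
t=2: [393, 351, 357, 391, 357, 387, 334, 364, 328, 377, 343, 375, 337]
t=3: [213, 235, 264, 197, 227, 220, 263, 212, 240, 202, 264, 207, 253]
t=4: [413, 431, 432, 407, 435, 428, 432, 426, 431, 402, 428, 409, 420]
t=5: [124, 96, 100, 129, 104, 105, 99, 104, 101, 131, 111, 129, 108]
t=6: [228, 197, 198, 239, 207, 209, 199, 205, 209, 242, 213, 233, 212]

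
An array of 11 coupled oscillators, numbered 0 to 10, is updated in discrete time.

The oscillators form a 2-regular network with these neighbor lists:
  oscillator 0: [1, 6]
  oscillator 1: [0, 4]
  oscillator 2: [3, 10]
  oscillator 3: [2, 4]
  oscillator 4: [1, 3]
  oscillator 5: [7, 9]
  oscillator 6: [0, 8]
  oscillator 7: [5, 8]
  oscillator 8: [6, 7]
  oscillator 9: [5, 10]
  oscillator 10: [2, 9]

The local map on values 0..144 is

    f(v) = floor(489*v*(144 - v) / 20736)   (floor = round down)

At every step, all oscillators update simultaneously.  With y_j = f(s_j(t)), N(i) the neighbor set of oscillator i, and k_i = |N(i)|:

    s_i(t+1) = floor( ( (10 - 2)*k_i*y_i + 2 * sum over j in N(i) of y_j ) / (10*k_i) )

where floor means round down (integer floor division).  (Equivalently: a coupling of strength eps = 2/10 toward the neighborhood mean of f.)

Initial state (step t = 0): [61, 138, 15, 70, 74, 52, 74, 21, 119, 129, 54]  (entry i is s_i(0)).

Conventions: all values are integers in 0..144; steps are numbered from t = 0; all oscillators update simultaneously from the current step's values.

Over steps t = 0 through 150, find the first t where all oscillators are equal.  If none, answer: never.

Answer: never
Key observation: The state at step 10 reappears at step 12 — the system is in a cycle of period 2 from step 10 on.  No step 0..12 is synchronized, and the cycle repeats forever, so no step up to 150 (or ever) has all oscillators equal.

Derivation:
t=0: [61, 138, 15, 70, 74, 52, 74, 21, 119, 129, 54]  (not all equal)
t=1: [109, 39, 59, 114, 111, 100, 116, 66, 74, 58, 100]  (not all equal)
t=2: [88, 94, 112, 84, 86, 106, 81, 119, 117, 114, 105]  (not all equal)
t=3: [115, 111, 88, 114, 116, 90, 115, 72, 78, 83, 93]  (not all equal)
t=4: [78, 84, 111, 83, 77, 115, 82, 121, 116, 117, 112]  (not all equal)
t=5: [120, 118, 89, 115, 120, 76, 114, 67, 79, 75, 83]  (not all equal)
t=6: [68, 71, 111, 80, 68, 121, 82, 121, 116, 121, 118]  (not all equal)
t=7: [120, 121, 88, 116, 121, 65, 114, 66, 79, 65, 72]  (not all equal)
t=8: [68, 65, 112, 78, 66, 121, 82, 121, 116, 121, 121]  (not all equal)
t=9: [120, 121, 85, 117, 121, 65, 114, 66, 79, 65, 66]  (not all equal)
t=10: [68, 65, 113, 77, 65, 121, 82, 121, 116, 121, 120]  (not all equal)
t=11: [120, 121, 84, 117, 121, 65, 114, 66, 79, 65, 68]  (not all equal)
t=12: [68, 65, 113, 77, 65, 121, 82, 121, 116, 121, 120]  (not all equal)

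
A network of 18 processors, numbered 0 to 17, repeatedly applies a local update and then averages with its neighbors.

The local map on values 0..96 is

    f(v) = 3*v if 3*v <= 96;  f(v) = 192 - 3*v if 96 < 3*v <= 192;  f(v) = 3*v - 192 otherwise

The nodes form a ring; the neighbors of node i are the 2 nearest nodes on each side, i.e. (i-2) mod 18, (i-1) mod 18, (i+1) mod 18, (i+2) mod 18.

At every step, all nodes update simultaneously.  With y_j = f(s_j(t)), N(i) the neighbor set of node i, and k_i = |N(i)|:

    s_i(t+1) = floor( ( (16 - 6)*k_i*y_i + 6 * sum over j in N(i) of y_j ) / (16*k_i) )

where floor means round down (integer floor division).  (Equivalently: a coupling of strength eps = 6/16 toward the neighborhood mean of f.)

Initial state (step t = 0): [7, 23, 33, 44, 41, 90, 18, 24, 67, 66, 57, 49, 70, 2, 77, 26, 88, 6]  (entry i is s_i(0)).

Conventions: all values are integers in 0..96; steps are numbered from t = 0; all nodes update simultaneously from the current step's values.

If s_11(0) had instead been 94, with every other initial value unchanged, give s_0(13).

Answer: s_0(13) = 22
Key observation: This trace re-runs the system from the modified initial state.

Derivation:
t=0: [7, 23, 33, 44, 41, 90, 18, 24, 67, 66, 57, 94, 70, 2, 77, 26, 88, 6]
t=1: [36, 61, 78, 66, 69, 72, 55, 58, 19, 21, 24, 61, 25, 24, 40, 61, 59, 33]
t=2: [67, 26, 36, 12, 18, 21, 27, 27, 52, 54, 64, 32, 67, 60, 61, 29, 33, 69]
t=3: [30, 62, 69, 48, 58, 63, 72, 70, 40, 38, 16, 64, 16, 26, 24, 66, 69, 34]
t=4: [68, 26, 24, 33, 19, 12, 25, 27, 60, 61, 48, 23, 48, 60, 58, 27, 33, 67]
t=5: [31, 66, 67, 80, 61, 51, 64, 63, 27, 25, 42, 54, 43, 27, 33, 63, 69, 30]
t=6: [69, 26, 20, 35, 14, 30, 12, 20, 64, 63, 64, 45, 64, 68, 73, 28, 35, 67]
t=7: [31, 64, 58, 79, 51, 77, 40, 49, 9, 12, 5, 37, 9, 23, 34, 65, 67, 30]
t=8: [69, 23, 27, 37, 40, 43, 59, 44, 32, 38, 25, 64, 40, 61, 66, 26, 31, 66]
t=9: [32, 60, 72, 77, 67, 60, 36, 61, 81, 70, 69, 21, 53, 20, 27, 59, 67, 27]
t=10: [71, 30, 29, 29, 20, 20, 60, 21, 43, 24, 24, 51, 41, 55, 61, 31, 31, 63]
t=11: [38, 74, 78, 82, 60, 58, 30, 58, 59, 67, 67, 46, 56, 36, 32, 70, 69, 29]
t=12: [65, 43, 42, 43, 26, 27, 62, 23, 21, 14, 15, 45, 37, 70, 73, 37, 35, 67]
t=13: [22, 52, 60, 66, 69, 70, 31, 61, 54, 48, 50, 53, 64, 34, 41, 63, 65, 27]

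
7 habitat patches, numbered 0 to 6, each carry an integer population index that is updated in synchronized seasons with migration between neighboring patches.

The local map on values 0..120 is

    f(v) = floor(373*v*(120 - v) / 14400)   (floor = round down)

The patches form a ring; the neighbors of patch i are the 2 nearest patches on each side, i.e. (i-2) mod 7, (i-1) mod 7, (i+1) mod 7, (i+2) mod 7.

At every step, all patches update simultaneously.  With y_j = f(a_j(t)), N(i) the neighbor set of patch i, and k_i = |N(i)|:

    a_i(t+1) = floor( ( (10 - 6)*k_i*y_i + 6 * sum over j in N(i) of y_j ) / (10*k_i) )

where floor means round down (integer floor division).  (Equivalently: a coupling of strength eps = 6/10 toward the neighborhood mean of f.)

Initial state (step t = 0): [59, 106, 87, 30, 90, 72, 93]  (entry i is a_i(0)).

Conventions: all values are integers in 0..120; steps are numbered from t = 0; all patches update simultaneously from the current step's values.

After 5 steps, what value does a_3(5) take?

Simulating step by step:
t=0: [59, 106, 87, 30, 90, 72, 93]
t=1: [77, 60, 69, 68, 72, 80, 69]
t=2: [87, 90, 90, 89, 88, 86, 88]
t=3: [72, 70, 70, 71, 71, 73, 72]
t=4: [89, 89, 89, 89, 89, 88, 89]
t=5: [71, 71, 71, 71, 71, 71, 71]

Answer: a_3(5) = 71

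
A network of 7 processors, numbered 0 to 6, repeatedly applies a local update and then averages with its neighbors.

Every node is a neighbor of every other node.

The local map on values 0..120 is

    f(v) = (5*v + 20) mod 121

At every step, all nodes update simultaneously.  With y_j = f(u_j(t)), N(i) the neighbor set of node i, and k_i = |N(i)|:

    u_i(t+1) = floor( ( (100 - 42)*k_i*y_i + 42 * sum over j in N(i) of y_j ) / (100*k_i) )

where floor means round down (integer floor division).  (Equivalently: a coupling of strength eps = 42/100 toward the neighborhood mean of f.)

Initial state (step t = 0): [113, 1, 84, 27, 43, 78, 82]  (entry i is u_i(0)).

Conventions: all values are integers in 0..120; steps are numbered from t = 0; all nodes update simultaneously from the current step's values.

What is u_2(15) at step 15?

Answer: u_2(15) = 13

Derivation:
t=0: [113, 1, 84, 27, 43, 78, 82]
t=1: [84, 45, 71, 49, 90, 56, 66]
t=2: [66, 28, 33, 38, 81, 56, 82]
t=3: [89, 53, 66, 79, 65, 63, 68]
t=4: [95, 65, 98, 69, 95, 90, 103]
t=5: [27, 74, 35, 22, 27, 76, 47]
t=6: [33, 29, 53, 20, 33, 34, 22]
t=7: [61, 51, 50, 90, 61, 64, 33]
t=8: [77, 51, 49, 89, 77, 84, 67]
t=9: [51, 47, 41, 82, 51, 69, 87]
t=10: [40, 30, 77, 58, 40, 25, 71]
t=11: [78, 52, 48, 62, 78, 39, 33]
t=12: [51, 47, 36, 72, 51, 75, 60]
t=13: [36, 26, 60, 28, 36, 36, 59]
t=14: [72, 46, 71, 51, 72, 72, 69]
t=15: [16, 11, 13, 24, 16, 16, 8]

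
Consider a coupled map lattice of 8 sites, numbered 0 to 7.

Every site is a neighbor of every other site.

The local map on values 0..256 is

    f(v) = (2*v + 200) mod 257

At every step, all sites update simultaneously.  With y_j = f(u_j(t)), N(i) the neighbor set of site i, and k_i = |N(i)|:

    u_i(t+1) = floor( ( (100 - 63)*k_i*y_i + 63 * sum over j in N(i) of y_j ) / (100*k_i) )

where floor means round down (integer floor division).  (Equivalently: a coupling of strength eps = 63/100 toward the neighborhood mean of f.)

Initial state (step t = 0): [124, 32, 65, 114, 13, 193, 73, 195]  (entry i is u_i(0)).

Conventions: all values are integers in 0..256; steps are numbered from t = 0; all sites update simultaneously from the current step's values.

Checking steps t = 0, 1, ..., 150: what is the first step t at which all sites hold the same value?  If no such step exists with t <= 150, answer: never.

Answer: 21
Key observation: Synchronization is absorbing here: once all sites are equal they stay equal, and step 21 is the first all-equal step.

Derivation:
t=0: [124, 32, 65, 114, 13, 193, 73, 195]  (not all equal)
t=1: [134, 83, 101, 129, 144, 101, 106, 102]  (not all equal)
t=2: [180, 151, 161, 177, 185, 161, 164, 162]  (not all equal)
t=3: [51, 107, 40, 49, 54, 40, 42, 41]  (not all equal)
t=4: [47, 79, 41, 46, 49, 41, 42, 42]  (not all equal)
t=5: [38, 56, 35, 38, 40, 35, 36, 36]  (not all equal)
t=6: [20, 30, 19, 20, 21, 19, 19, 19]  (not all equal)
t=7: [218, 151, 217, 218, 218, 217, 217, 217]  (not all equal)
t=8: [132, 166, 131, 132, 132, 131, 131, 131]  (not all equal)
t=9: [189, 136, 188, 189, 189, 188, 188, 188]  (not all equal)
t=10: [76, 119, 76, 76, 76, 76, 76, 76]  (not all equal)
t=11: [102, 126, 102, 102, 102, 102, 102, 102]  (not all equal)
t=12: [151, 164, 151, 151, 151, 151, 151, 151]  (not all equal)
t=13: [224, 159, 224, 224, 224, 224, 224, 224]  (not all equal)
t=14: [122, 85, 122, 122, 122, 122, 122, 122]  (not all equal)
t=15: [180, 159, 180, 180, 180, 180, 180, 180]  (not all equal)
t=16: [42, 30, 42, 42, 42, 42, 42, 42]  (not all equal)
t=17: [24, 18, 24, 24, 24, 24, 24, 24]  (not all equal)
t=18: [246, 243, 246, 246, 246, 246, 246, 246]  (not all equal)
t=19: [177, 175, 177, 177, 177, 177, 177, 177]  (not all equal)
t=20: [39, 38, 39, 39, 39, 39, 39, 39]  (not all equal)
t=21: [20, 20, 20, 20, 20, 20, 20, 20]  (all equal)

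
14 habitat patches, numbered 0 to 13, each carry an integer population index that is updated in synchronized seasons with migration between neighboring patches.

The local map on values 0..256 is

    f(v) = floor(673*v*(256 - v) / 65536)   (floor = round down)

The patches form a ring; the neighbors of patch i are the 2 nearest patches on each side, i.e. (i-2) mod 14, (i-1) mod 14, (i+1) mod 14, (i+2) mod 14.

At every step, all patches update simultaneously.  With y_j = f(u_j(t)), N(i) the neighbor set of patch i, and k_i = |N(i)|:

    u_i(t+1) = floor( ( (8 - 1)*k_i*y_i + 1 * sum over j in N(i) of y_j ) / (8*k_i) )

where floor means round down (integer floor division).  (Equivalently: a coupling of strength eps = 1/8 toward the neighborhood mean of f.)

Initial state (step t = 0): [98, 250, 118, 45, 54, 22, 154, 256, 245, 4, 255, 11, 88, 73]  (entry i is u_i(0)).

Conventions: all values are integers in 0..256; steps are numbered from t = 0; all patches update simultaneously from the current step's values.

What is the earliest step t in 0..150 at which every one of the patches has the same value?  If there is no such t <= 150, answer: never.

Answer: never
Key observation: The state at step 9 reappears at step 11 — the system is in a cycle of period 2 from step 9 on.  No step 0..11 is synchronized, and the cycle repeats forever, so no step up to 150 (or ever) has all patches equal.

Derivation:
t=0: [98, 250, 118, 45, 54, 22, 154, 256, 245, 4, 255, 11, 88, 73]  (not all equal)
t=1: [153, 30, 158, 95, 112, 57, 146, 7, 29, 10, 8, 33, 142, 130]  (not all equal)
t=2: [158, 80, 156, 153, 163, 117, 154, 26, 65, 27, 27, 77, 158, 161]  (not all equal)
t=3: [158, 145, 159, 160, 155, 162, 156, 69, 122, 67, 70, 137, 155, 156]  (not all equal)
t=4: [159, 164, 158, 157, 159, 155, 159, 134, 163, 132, 135, 164, 159, 160]  (not all equal)
t=5: [157, 154, 158, 158, 158, 160, 158, 166, 156, 167, 165, 155, 158, 156]  (not all equal)
t=6: [159, 160, 159, 159, 158, 157, 158, 153, 159, 152, 154, 159, 158, 159]  (not all equal)
t=7: [158, 157, 158, 158, 158, 159, 159, 160, 158, 161, 160, 158, 158, 158]  (not all equal)
t=8: [159, 159, 159, 158, 158, 158, 158, 157, 158, 157, 157, 158, 158, 159]  (not all equal)
t=9: [158, 158, 158, 158, 158, 159, 159, 159, 159, 159, 159, 158, 158, 158]  (not all equal)
t=10: [159, 159, 159, 158, 158, 158, 158, 158, 158, 158, 158, 158, 158, 159]  (not all equal)
t=11: [158, 158, 158, 158, 158, 159, 159, 159, 159, 159, 159, 158, 158, 158]  (not all equal)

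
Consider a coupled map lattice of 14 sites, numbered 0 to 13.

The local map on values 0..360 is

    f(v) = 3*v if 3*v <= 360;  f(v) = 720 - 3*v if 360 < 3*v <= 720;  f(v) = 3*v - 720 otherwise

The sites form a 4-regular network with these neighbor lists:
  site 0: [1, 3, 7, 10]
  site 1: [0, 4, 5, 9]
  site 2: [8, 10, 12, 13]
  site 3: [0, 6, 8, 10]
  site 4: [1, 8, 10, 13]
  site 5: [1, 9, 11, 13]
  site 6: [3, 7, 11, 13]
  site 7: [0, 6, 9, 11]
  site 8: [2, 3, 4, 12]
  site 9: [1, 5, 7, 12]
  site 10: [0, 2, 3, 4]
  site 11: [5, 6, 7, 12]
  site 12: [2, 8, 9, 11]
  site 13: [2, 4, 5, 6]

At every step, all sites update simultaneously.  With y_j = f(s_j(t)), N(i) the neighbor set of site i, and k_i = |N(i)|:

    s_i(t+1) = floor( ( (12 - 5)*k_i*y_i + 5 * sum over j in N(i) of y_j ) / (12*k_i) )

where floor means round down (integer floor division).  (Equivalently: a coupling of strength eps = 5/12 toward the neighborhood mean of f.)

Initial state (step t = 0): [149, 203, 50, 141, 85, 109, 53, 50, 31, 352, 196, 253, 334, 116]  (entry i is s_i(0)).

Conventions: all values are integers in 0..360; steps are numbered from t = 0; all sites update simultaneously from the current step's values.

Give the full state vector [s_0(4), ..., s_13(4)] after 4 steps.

Answer: [85, 190, 63, 89, 175, 119, 189, 211, 80, 178, 107, 248, 140, 79]

Derivation:
t=0: [149, 203, 50, 141, 85, 109, 53, 50, 31, 352, 196, 253, 334, 116]
t=1: [231, 188, 176, 241, 220, 277, 179, 171, 156, 286, 178, 118, 228, 295]
t=2: [73, 126, 178, 69, 114, 149, 182, 193, 177, 133, 137, 262, 118, 153]
t=3: [231, 319, 224, 213, 314, 262, 171, 163, 223, 302, 279, 136, 285, 253]
t=4: [85, 190, 63, 89, 175, 119, 189, 211, 80, 178, 107, 248, 140, 79]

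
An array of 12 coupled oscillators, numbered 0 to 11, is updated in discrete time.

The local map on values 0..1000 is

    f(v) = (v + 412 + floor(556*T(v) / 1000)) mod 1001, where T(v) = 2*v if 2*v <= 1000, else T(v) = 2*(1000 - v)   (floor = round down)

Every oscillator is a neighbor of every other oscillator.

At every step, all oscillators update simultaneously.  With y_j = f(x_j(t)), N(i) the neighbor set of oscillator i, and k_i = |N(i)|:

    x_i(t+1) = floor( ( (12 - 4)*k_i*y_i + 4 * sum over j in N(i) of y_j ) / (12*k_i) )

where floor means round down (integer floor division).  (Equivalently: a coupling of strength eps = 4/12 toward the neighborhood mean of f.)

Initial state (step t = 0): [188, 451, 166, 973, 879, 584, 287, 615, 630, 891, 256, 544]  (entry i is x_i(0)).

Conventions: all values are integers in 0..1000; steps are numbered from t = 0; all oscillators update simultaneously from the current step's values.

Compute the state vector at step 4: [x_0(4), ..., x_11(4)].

Simulating step by step:
t=0: [188, 451, 166, 973, 879, 584, 287, 615, 630, 891, 256, 544]
t=1: [696, 412, 666, 444, 451, 472, 192, 470, 469, 450, 787, 475]
t=2: [438, 334, 440, 376, 386, 414, 675, 411, 410, 384, 431, 418]
t=3: [315, 175, 317, 231, 245, 282, 385, 278, 277, 242, 305, 287]
t=4: [229, 678, 232, 753, 772, 185, 323, 817, 815, 768, 216, 192]

Answer: [229, 678, 232, 753, 772, 185, 323, 817, 815, 768, 216, 192]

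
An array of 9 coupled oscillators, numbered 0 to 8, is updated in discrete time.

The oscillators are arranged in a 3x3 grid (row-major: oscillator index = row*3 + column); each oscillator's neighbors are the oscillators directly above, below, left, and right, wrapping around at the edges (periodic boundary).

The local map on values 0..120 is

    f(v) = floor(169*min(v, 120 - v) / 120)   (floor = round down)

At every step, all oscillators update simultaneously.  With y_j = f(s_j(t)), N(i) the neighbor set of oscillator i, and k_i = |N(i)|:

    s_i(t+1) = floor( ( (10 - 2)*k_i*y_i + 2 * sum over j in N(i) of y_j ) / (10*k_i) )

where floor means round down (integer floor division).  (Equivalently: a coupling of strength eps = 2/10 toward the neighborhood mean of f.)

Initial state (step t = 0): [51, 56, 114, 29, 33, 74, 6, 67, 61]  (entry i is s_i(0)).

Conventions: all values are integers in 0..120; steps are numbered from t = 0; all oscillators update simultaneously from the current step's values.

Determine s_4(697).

Answer: s_4(697) = 78
Key observation: The state at step 28, [78, 78, 76, 61, 58, 79, 61, 55, 60], reappears at step 36: the system is in a cycle of period 8 from step 28 on.  Therefore the state at step 697 equals the state at step 28 + ((697 - 28) mod 8) = 33, which is [61, 61, 61, 80, 78, 61, 81, 77, 80].

Derivation:
t=0: [51, 56, 114, 29, 33, 74, 6, 67, 61]
t=1: [63, 72, 21, 41, 49, 60, 19, 69, 74]
t=2: [72, 66, 37, 58, 69, 78, 34, 68, 61]
t=3: [66, 73, 55, 77, 71, 61, 52, 72, 77]
t=4: [74, 67, 75, 63, 69, 79, 71, 67, 63]
t=5: [65, 72, 64, 77, 71, 60, 70, 73, 77]
t=6: [75, 68, 76, 63, 69, 80, 69, 66, 62]
t=7: [64, 71, 62, 77, 71, 59, 71, 75, 78]
t=8: [76, 69, 79, 62, 68, 79, 68, 63, 62]
t=9: [62, 70, 59, 78, 72, 60, 73, 78, 78]
t=10: [78, 70, 81, 62, 67, 80, 65, 60, 61]
t=11: [61, 69, 56, 78, 73, 59, 76, 82, 79]
t=12: [79, 70, 77, 61, 66, 79, 61, 55, 59]
t=13: [60, 69, 61, 80, 75, 60, 81, 77, 80]
t=14: [80, 71, 81, 59, 63, 80, 56, 60, 58]
t=15: [59, 68, 56, 79, 78, 59, 77, 82, 78]
t=16: [79, 72, 77, 59, 60, 79, 60, 54, 60]
t=17: [60, 67, 61, 80, 81, 61, 82, 76, 81]
t=18: [80, 73, 81, 58, 56, 78, 55, 60, 57]
t=19: [58, 66, 56, 78, 76, 61, 76, 82, 77]
t=20: [78, 74, 77, 61, 62, 79, 61, 55, 61]
t=21: [61, 65, 61, 80, 78, 60, 81, 77, 80]
t=22: [79, 75, 81, 58, 61, 79, 55, 60, 58]
t=23: [59, 64, 56, 78, 80, 60, 76, 82, 78]
t=24: [80, 75, 77, 61, 58, 79, 61, 55, 61]
t=25: [59, 64, 60, 80, 78, 60, 81, 77, 80]
t=26: [80, 76, 82, 58, 61, 79, 55, 60, 58]
t=27: [58, 62, 55, 78, 80, 60, 76, 82, 78]
t=28: [78, 78, 76, 61, 58, 79, 61, 55, 60]
t=29: [61, 61, 61, 80, 78, 61, 81, 76, 81]
t=30: [80, 80, 81, 58, 61, 79, 55, 61, 57]
t=31: [58, 58, 55, 78, 80, 60, 76, 81, 77]
t=32: [78, 78, 76, 61, 58, 79, 61, 56, 61]
t=33: [61, 61, 61, 80, 78, 61, 81, 77, 80]
t=34: [80, 80, 81, 58, 61, 79, 55, 60, 58]
t=35: [58, 58, 55, 78, 80, 60, 76, 82, 78]
t=36: [78, 78, 76, 61, 58, 79, 61, 55, 60]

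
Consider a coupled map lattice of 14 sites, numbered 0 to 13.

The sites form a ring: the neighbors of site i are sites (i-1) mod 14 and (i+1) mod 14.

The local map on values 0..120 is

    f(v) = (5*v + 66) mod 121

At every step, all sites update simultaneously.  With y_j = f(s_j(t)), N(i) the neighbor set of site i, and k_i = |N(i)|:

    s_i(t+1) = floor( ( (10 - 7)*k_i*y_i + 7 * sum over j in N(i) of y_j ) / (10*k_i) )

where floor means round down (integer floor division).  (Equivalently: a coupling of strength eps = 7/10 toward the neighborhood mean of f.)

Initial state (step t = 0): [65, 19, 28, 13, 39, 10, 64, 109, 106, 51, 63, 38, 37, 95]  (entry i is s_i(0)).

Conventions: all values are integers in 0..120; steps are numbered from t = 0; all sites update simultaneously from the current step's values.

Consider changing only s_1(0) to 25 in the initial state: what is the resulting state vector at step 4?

Answer: [23, 17, 26, 37, 70, 87, 115, 83, 86, 75, 103, 79, 63, 35]
Key observation: This trace re-runs the system from the modified initial state.

Derivation:
t=0: [65, 25, 28, 13, 39, 10, 64, 109, 106, 51, 63, 38, 37, 95]
t=1: [52, 60, 53, 39, 49, 49, 49, 49, 63, 69, 37, 13, 27, 30]
t=2: [59, 61, 34, 61, 51, 69, 69, 51, 46, 23, 23, 34, 60, 85]
t=3: [40, 84, 40, 70, 43, 58, 58, 59, 64, 57, 79, 56, 43, 44]
t=4: [23, 17, 26, 37, 70, 87, 115, 83, 86, 75, 103, 79, 63, 35]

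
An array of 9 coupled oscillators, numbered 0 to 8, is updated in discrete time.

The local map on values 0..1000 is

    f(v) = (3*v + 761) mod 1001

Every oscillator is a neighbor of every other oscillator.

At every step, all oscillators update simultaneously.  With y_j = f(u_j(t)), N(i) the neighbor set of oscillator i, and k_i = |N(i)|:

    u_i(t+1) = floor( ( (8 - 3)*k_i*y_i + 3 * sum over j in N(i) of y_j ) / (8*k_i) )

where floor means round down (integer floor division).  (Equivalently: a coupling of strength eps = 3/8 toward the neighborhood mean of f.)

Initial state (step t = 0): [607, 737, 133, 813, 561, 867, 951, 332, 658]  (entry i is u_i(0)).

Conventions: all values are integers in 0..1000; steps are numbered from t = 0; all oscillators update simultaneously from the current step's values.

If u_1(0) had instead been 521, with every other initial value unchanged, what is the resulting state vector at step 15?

Answer: [440, 436, 725, 440, 343, 403, 341, 304, 764]
Key observation: This trace re-runs the system from the modified initial state.

Derivation:
t=0: [607, 521, 133, 813, 561, 867, 951, 332, 658]
t=1: [530, 381, 286, 308, 450, 402, 548, 632, 618]
t=2: [450, 770, 605, 643, 311, 806, 481, 627, 602]
t=3: [237, 213, 505, 571, 574, 275, 290, 544, 500]
t=4: [458, 416, 344, 458, 463, 523, 549, 411, 335]
t=5: [250, 177, 631, 250, 259, 363, 408, 747, 615]
t=6: [573, 446, 655, 573, 588, 769, 847, 856, 627]
t=7: [446, 226, 588, 446, 472, 207, 343, 358, 540]
t=8: [230, 427, 476, 230, 275, 394, 630, 656, 393]
t=9: [493, 256, 341, 493, 571, 777, 608, 653, 775]
t=10: [312, 480, 627, 312, 447, 226, 511, 590, 222]
t=11: [590, 303, 558, 590, 246, 441, 357, 494, 434]
t=12: [487, 568, 431, 487, 469, 228, 661, 320, 216]
t=13: [288, 428, 191, 288, 256, 417, 589, 577, 396]
t=14: [554, 218, 385, 554, 498, 199, 497, 476, 741]
t=15: [440, 436, 725, 440, 343, 403, 341, 304, 764]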